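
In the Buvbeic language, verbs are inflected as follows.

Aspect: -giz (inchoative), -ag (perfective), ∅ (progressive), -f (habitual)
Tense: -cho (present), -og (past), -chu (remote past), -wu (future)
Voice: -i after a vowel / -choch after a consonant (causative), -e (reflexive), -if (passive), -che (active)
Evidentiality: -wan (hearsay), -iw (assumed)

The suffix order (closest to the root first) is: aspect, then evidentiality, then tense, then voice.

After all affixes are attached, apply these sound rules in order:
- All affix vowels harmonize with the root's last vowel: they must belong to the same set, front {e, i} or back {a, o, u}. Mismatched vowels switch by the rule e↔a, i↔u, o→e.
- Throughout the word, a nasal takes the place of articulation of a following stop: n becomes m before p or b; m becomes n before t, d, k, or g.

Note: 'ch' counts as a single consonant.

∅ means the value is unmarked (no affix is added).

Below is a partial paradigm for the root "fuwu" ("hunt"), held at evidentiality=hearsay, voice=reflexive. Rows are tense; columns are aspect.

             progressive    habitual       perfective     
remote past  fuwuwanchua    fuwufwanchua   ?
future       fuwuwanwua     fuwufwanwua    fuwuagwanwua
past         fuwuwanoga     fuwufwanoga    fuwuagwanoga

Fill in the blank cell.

fuwuagwanchua

Attach aspect perfective -ag → fuwuag.
Attach evidentiality hearsay -wan → fuwuagwan.
Attach tense remote past -chu → fuwuagwanchu.
Attach voice reflexive -e → fuwuagwanchue.
Apply vowel harmony: fuwuagwanchue → fuwuagwanchua.
Nasal assimilation: no change.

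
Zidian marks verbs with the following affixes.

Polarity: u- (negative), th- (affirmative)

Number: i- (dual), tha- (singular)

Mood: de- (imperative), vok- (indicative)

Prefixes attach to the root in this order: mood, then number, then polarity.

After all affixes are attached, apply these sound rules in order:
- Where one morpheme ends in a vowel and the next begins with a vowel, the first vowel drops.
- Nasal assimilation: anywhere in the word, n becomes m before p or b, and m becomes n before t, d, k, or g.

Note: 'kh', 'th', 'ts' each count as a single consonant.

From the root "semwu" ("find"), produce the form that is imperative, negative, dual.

Attach mood imperative de- → desemwu.
Attach number dual i- → idesemwu.
Attach polarity negative u- → uidesemwu.
Apply vowel deletion: uidesemwu → idesemwu.
Nasal assimilation: no change.

idesemwu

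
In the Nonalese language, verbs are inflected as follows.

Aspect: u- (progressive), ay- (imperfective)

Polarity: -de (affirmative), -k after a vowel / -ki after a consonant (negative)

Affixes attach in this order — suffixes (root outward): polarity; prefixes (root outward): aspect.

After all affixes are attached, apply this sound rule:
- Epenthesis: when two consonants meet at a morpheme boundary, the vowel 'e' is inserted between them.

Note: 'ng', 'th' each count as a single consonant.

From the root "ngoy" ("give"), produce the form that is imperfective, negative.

Attach polarity negative -ki (after consonant 'y') → ngoyki.
Attach aspect imperfective ay- → ayngoyki.
Apply epenthesis: ayngoyki → ayengoyeki.

ayengoyeki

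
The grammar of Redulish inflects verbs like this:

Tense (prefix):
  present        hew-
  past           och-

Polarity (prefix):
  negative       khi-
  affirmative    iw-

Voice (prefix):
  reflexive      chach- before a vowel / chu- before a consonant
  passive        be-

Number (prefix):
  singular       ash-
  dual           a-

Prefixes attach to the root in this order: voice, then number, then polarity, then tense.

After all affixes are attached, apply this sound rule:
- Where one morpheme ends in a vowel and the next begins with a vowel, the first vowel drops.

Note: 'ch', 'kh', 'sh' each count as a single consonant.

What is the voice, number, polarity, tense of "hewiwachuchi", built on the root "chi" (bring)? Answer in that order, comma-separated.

reflexive, dual, affirmative, present

Segment: hew-iw-a-chu-chi.
voice: chach/chu- → reflexive.
number: a- → dual.
polarity: iw- → affirmative.
tense: hew- → present.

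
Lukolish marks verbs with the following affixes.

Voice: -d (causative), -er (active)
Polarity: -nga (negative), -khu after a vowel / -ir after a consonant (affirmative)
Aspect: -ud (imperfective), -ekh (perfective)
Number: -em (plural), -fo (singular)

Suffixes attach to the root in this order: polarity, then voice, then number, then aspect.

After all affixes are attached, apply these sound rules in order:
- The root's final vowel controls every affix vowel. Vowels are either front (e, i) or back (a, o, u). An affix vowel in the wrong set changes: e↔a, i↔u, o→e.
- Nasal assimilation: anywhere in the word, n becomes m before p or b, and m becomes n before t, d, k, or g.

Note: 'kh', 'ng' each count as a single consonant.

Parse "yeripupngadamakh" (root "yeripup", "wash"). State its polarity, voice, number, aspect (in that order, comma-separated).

negative, causative, plural, perfective

Segment: yeripup-nga-d-em-ekh.
polarity: -nga → negative.
voice: -d → causative.
number: -em → plural.
aspect: -ekh → perfective.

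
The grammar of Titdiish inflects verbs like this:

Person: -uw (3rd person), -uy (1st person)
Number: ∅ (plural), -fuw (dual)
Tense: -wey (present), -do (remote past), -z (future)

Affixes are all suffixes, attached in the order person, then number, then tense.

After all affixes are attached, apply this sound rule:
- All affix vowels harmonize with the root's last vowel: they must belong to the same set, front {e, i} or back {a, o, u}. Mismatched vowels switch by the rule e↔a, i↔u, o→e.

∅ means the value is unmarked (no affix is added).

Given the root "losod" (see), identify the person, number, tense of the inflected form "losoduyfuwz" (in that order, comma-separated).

1st person, dual, future

Segment: losod-uy-fuw-z.
person: -uy → 1st person.
number: -fuw → dual.
tense: -z → future.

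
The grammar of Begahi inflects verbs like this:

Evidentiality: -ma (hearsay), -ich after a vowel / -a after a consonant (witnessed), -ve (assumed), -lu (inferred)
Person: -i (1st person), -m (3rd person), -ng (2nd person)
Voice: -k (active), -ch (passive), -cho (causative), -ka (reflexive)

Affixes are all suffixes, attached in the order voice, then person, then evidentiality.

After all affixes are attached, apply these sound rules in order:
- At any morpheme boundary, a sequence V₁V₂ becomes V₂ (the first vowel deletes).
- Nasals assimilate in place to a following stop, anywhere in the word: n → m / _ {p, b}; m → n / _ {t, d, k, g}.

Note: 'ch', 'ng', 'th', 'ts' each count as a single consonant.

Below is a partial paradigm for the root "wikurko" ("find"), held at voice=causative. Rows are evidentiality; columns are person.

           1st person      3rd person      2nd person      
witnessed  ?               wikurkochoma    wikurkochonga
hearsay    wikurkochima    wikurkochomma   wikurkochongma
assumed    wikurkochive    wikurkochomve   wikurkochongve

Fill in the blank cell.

wikurkochich

Attach voice causative -cho → wikurkocho.
Attach person 1st person -i → wikurkochoi.
Attach evidentiality witnessed -ich (after vowel 'i') → wikurkochoiich.
Apply vowel deletion: wikurkochoiich → wikurkochich.
Nasal assimilation: no change.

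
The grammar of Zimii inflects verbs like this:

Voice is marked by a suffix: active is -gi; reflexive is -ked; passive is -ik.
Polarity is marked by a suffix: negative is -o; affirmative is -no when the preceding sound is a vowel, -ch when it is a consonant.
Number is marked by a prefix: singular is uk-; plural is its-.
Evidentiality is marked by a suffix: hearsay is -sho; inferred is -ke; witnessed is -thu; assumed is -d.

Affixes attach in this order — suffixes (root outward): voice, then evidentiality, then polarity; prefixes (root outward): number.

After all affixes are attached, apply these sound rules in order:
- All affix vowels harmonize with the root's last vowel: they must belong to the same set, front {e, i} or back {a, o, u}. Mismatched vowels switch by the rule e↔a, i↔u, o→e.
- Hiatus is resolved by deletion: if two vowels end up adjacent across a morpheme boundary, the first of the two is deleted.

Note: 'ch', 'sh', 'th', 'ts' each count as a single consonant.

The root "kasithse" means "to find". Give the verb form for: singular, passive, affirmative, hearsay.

Attach voice passive -ik → kasithseik.
Attach number singular uk- → ukkasithseik.
Attach evidentiality hearsay -sho → ukkasithseiksho.
Attach polarity affirmative -no (after vowel 'o') → ukkasithseikshono.
Apply vowel harmony: ukkasithseikshono → ikkasithseikshene.
Apply vowel deletion: ikkasithseikshene → ikkasithsikshene.

ikkasithsikshene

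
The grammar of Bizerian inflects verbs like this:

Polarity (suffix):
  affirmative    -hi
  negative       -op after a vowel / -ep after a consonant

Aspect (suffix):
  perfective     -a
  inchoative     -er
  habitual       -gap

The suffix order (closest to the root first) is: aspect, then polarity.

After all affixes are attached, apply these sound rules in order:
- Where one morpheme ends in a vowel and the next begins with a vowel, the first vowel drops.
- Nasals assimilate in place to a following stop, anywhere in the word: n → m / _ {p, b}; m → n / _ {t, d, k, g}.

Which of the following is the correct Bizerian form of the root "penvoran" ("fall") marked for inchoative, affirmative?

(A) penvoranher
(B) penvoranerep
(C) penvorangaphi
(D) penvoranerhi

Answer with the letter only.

D

Attach aspect inchoative -er → penvoraner.
Attach polarity affirmative -hi → penvoranerhi.
Vowel deletion: no change.
Nasal assimilation: no change.
So the correct form is penvoranerhi, option (D).
(C) penvorangaphi is wrong: it uses habitual instead of inchoative for aspect.
(A) penvoranher is wrong: it has the affixes in the wrong order.
(B) penvoranerep is wrong: it uses negative instead of affirmative for polarity.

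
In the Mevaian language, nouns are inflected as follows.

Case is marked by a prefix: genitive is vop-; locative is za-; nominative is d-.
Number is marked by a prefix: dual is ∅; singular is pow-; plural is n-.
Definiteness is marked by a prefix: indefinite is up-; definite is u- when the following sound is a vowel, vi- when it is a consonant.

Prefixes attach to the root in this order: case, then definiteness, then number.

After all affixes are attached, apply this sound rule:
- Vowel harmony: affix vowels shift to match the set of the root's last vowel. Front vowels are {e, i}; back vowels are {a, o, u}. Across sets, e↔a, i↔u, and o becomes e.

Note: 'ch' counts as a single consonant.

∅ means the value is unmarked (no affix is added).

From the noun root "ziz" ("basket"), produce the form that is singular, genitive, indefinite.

pewipvepziz

Attach case genitive vop- → vopziz.
Attach definiteness indefinite up- → upvopziz.
Attach number singular pow- → powupvopziz.
Apply vowel harmony: powupvopziz → pewipvepziz.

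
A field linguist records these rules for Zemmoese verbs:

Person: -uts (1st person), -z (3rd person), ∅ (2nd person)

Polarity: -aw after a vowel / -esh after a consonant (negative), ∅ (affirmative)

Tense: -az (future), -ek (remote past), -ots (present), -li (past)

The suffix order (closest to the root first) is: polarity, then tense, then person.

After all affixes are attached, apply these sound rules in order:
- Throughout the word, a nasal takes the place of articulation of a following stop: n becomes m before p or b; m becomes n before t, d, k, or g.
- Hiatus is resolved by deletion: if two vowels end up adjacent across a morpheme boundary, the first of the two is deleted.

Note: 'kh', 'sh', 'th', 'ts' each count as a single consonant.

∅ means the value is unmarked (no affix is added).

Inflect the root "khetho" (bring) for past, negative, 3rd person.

khethawliz

Attach polarity negative -aw (after vowel 'o') → khethoaw.
Attach tense past -li → khethoawli.
Attach person 3rd person -z → khethoawliz.
Nasal assimilation: no change.
Apply vowel deletion: khethoawliz → khethawliz.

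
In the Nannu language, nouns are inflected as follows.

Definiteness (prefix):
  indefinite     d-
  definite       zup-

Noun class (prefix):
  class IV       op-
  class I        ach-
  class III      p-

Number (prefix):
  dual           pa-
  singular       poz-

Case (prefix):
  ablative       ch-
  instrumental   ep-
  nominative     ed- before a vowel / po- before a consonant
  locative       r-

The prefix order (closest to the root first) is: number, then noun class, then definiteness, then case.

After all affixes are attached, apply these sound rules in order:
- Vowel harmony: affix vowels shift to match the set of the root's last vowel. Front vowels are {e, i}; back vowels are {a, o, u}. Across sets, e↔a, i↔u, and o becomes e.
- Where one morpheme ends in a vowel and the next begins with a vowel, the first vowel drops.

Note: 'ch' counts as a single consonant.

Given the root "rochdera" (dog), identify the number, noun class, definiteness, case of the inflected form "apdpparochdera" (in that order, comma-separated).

Segment: ep-d-p-pa-rochdera.
number: pa- → dual.
noun class: p- → class III.
definiteness: d- → indefinite.
case: ep- → instrumental.

dual, class III, indefinite, instrumental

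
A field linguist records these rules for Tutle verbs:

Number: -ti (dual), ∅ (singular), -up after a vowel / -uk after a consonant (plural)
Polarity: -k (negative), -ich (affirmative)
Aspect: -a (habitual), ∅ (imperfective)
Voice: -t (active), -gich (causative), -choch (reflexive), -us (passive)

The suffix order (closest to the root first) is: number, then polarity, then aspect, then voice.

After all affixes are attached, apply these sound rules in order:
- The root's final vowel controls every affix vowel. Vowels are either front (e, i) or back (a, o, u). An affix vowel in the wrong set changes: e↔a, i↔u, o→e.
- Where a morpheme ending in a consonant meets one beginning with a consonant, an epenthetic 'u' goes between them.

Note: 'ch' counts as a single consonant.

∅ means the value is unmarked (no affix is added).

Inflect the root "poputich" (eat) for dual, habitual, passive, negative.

Attach number dual -ti → poputichti.
Attach polarity negative -k → poputichtik.
Attach aspect habitual -a → poputichtika.
Attach voice passive -us → poputichtikaus.
Apply vowel harmony: poputichtikaus → poputichtikeis.
Apply epenthesis: poputichtikeis → poputichutikeis.

poputichutikeis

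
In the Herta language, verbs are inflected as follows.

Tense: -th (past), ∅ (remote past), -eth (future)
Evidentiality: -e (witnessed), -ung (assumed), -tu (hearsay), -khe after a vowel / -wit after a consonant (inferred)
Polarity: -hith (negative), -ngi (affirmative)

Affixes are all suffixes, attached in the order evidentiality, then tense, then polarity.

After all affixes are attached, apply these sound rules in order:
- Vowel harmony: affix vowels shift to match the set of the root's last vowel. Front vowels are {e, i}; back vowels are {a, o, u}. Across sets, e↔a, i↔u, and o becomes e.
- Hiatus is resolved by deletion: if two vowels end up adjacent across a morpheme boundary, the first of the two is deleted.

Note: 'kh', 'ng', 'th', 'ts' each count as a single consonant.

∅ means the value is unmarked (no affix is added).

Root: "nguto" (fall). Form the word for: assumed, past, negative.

ngutungthhuth

Attach evidentiality assumed -ung → ngutoung.
Attach tense past -th → ngutoungth.
Attach polarity negative -hith → ngutoungthhith.
Apply vowel harmony: ngutoungthhith → ngutoungthhuth.
Apply vowel deletion: ngutoungthhuth → ngutungthhuth.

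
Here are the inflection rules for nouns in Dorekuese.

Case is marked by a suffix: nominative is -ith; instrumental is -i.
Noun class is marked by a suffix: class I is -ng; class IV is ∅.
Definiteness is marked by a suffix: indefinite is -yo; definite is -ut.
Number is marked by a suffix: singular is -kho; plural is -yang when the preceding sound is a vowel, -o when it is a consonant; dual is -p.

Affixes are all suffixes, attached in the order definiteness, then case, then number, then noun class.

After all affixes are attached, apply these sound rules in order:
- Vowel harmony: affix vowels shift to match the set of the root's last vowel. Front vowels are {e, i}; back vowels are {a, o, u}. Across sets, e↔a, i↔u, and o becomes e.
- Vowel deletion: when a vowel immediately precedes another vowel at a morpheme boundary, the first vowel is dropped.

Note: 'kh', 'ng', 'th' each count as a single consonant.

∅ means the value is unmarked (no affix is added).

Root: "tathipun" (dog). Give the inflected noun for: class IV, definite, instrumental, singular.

tathipunutukho

Attach definiteness definite -ut → tathipunut.
Attach case instrumental -i → tathipunuti.
Attach number singular -kho → tathipunutikho.
noun class = class IV: zero marking, form stays tathipunutikho.
Apply vowel harmony: tathipunutikho → tathipunutukho.
Vowel deletion: no change.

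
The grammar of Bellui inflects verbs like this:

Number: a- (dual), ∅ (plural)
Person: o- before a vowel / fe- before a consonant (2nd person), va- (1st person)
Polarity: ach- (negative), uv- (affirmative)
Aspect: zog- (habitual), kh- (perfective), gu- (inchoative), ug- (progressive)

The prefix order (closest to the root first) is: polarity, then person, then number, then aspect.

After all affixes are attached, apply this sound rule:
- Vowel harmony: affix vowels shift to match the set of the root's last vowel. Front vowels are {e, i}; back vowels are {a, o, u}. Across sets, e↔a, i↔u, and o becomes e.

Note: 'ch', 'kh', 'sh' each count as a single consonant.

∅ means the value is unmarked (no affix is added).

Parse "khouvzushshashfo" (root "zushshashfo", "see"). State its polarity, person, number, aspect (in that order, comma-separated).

Segment: kh-o-uv-zushshashfo.
polarity: uv- → affirmative.
person: o/fe- → 2nd person.
number: ∅ → plural.
aspect: kh- → perfective.

affirmative, 2nd person, plural, perfective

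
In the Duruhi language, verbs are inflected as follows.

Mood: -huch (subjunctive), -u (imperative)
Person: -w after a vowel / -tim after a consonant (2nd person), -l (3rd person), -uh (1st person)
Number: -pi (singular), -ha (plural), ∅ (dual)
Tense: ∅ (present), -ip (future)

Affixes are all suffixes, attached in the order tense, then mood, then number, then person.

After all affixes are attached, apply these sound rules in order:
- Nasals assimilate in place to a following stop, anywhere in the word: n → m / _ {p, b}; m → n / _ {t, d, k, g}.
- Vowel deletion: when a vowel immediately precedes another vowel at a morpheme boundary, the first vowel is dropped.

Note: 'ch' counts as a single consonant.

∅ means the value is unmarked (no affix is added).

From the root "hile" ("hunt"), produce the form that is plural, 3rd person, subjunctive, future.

hiliphuchhal

Attach tense future -ip → hileip.
Attach mood subjunctive -huch → hileiphuch.
Attach number plural -ha → hileiphuchha.
Attach person 3rd person -l → hileiphuchhal.
Nasal assimilation: no change.
Apply vowel deletion: hileiphuchhal → hiliphuchhal.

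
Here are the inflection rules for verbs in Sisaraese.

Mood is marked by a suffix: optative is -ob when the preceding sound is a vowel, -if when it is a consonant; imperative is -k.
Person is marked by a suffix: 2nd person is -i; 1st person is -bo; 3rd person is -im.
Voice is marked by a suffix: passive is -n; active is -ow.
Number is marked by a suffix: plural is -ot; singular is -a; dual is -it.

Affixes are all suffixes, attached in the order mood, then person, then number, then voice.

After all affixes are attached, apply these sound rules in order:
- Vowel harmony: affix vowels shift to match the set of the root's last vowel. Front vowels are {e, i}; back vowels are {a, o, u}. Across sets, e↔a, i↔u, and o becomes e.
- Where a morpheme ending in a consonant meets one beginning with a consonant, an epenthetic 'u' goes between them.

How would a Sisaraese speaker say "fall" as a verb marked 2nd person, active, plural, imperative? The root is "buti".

Attach mood imperative -k → butik.
Attach person 2nd person -i → butiki.
Attach number plural -ot → butikiot.
Attach voice active -ow → butikiotow.
Apply vowel harmony: butikiotow → butikietew.
Epenthesis: no change.

butikietew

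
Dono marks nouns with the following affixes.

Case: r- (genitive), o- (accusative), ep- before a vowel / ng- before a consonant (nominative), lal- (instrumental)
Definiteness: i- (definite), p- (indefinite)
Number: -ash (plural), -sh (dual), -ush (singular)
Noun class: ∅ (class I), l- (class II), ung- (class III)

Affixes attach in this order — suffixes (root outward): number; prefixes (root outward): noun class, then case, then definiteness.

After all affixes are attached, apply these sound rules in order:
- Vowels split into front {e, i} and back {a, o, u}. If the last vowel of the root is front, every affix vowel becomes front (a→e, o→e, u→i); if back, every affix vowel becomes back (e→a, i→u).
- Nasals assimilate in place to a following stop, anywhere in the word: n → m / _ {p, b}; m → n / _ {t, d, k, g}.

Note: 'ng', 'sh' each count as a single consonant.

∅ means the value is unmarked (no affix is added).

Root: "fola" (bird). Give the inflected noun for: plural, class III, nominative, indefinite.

Attach noun class class III ung- → ungfola.
Attach case nominative ep- (before vowel 'u') → epungfola.
Attach number plural -ash → epungfolaash.
Attach definiteness indefinite p- → pepungfolaash.
Apply vowel harmony: pepungfolaash → papungfolaash.
Nasal assimilation: no change.

papungfolaash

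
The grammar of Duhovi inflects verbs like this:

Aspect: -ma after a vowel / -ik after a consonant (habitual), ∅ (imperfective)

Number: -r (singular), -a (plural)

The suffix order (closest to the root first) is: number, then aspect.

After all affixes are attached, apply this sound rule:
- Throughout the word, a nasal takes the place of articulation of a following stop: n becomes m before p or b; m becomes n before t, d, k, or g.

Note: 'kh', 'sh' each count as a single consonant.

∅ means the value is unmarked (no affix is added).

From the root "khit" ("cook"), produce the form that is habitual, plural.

khitama

Attach number plural -a → khita.
Attach aspect habitual -ma (after vowel 'a') → khitama.
Nasal assimilation: no change.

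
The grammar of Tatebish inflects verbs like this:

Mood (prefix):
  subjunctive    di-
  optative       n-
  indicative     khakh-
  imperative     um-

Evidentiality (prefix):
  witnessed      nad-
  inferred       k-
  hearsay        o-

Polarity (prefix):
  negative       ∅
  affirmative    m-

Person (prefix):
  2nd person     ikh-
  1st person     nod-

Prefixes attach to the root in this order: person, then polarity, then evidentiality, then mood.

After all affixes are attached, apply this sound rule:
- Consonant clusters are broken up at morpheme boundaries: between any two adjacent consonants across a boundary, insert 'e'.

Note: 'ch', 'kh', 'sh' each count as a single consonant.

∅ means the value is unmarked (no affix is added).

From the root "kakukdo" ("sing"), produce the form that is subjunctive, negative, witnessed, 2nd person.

Attach person 2nd person ikh- → ikhkakukdo.
polarity = negative: zero marking, form stays ikhkakukdo.
Attach evidentiality witnessed nad- → nadikhkakukdo.
Attach mood subjunctive di- → dinadikhkakukdo.
Apply epenthesis: dinadikhkakukdo → dinadikhekakukdo.

dinadikhekakukdo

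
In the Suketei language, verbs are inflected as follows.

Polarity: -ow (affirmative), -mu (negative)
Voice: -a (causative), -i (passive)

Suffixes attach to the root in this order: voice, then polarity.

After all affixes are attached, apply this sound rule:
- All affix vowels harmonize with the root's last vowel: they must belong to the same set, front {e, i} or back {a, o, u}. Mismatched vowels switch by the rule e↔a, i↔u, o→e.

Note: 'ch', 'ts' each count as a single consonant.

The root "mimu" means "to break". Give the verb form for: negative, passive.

mimuumu

Attach voice passive -i → mimui.
Attach polarity negative -mu → mimuimu.
Apply vowel harmony: mimuimu → mimuumu.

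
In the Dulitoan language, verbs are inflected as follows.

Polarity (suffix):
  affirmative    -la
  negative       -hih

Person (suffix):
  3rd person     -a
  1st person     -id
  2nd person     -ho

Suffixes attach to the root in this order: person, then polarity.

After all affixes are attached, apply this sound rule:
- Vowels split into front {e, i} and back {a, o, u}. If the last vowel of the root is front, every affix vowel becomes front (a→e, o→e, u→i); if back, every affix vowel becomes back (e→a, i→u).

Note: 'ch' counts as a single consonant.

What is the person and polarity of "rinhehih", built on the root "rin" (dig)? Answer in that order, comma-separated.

Segment: rin-ho-hih.
person: -ho → 2nd person.
polarity: -hih → negative.

2nd person, negative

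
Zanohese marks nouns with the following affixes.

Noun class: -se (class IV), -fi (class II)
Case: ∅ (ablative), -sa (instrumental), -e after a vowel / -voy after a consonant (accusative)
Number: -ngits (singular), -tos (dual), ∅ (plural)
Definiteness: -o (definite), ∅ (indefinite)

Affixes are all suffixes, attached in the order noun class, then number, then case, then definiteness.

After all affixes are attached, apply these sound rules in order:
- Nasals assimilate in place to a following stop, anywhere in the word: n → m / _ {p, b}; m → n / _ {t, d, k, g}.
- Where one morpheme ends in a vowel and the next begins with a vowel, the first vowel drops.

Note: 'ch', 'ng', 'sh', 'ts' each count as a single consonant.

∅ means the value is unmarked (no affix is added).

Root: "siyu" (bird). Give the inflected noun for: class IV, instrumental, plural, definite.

siyuseso

Attach noun class class IV -se → siyuse.
number = plural: zero marking, form stays siyuse.
Attach case instrumental -sa → siyusesa.
Attach definiteness definite -o → siyusesao.
Nasal assimilation: no change.
Apply vowel deletion: siyusesao → siyuseso.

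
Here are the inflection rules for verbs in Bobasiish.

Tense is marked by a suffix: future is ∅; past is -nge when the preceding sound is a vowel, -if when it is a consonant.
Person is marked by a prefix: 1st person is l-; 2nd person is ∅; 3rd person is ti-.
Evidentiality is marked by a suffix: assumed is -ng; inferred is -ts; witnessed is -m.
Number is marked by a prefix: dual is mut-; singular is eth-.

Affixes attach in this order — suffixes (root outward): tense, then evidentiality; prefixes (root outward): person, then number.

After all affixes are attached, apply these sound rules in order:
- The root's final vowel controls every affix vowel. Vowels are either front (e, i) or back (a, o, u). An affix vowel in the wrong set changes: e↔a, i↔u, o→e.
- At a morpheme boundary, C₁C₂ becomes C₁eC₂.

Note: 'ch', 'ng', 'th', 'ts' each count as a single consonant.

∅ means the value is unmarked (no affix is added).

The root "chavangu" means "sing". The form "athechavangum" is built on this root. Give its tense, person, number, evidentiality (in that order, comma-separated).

future, 2nd person, singular, witnessed

Segment: eth-chavangu-m.
tense: ∅ → future.
person: ∅ → 2nd person.
number: eth- → singular.
evidentiality: -m → witnessed.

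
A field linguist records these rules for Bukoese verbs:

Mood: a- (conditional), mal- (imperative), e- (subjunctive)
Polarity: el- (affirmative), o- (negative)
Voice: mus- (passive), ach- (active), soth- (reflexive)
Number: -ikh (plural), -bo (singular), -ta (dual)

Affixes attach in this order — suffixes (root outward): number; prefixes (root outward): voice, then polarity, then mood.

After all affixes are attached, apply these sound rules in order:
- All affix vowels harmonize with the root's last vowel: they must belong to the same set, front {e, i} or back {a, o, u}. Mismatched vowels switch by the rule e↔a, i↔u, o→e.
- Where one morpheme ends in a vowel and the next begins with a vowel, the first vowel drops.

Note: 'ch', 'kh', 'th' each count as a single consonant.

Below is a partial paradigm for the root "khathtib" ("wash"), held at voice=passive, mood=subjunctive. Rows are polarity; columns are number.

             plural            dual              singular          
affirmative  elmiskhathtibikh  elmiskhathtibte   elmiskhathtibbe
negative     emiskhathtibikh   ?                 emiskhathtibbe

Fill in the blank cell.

Attach voice passive mus- → muskhathtib.
Attach polarity negative o- → omuskhathtib.
Attach number dual -ta → omuskhathtibta.
Attach mood subjunctive e- → eomuskhathtibta.
Apply vowel harmony: eomuskhathtibta → eemiskhathtibte.
Apply vowel deletion: eemiskhathtibte → emiskhathtibte.

emiskhathtibte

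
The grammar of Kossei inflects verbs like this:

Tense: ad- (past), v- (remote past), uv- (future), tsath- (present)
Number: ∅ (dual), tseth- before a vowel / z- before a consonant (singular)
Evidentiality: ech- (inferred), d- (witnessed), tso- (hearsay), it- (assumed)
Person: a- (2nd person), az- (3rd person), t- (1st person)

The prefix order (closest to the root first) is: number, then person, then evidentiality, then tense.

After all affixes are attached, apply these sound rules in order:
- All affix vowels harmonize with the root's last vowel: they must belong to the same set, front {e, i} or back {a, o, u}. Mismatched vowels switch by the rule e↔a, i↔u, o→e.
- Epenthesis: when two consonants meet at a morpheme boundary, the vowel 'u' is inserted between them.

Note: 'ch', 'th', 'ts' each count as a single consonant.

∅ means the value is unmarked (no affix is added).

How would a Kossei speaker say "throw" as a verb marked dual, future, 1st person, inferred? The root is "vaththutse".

ivechutuvaththutse

number = dual: zero marking, form stays vaththutse.
Attach person 1st person t- → tvaththutse.
Attach evidentiality inferred ech- → echtvaththutse.
Attach tense future uv- → uvechtvaththutse.
Apply vowel harmony: uvechtvaththutse → ivechtvaththutse.
Apply epenthesis: ivechtvaththutse → ivechutuvaththutse.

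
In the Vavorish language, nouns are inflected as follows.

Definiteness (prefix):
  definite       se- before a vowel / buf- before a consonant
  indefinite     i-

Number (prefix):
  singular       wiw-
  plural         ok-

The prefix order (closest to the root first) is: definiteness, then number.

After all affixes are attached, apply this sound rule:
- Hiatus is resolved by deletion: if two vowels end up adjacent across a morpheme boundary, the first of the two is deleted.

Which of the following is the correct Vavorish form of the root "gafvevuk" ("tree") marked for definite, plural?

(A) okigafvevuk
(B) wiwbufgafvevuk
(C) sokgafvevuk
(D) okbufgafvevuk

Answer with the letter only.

Attach definiteness definite buf- (before consonant 'g') → bufgafvevuk.
Attach number plural ok- → okbufgafvevuk.
Vowel deletion: no change.
So the correct form is okbufgafvevuk, option (D).
(A) okigafvevuk is wrong: it uses indefinite instead of definite for definiteness.
(C) sokgafvevuk is wrong: it has the affixes in the wrong order.
(B) wiwbufgafvevuk is wrong: it uses singular instead of plural for number.

D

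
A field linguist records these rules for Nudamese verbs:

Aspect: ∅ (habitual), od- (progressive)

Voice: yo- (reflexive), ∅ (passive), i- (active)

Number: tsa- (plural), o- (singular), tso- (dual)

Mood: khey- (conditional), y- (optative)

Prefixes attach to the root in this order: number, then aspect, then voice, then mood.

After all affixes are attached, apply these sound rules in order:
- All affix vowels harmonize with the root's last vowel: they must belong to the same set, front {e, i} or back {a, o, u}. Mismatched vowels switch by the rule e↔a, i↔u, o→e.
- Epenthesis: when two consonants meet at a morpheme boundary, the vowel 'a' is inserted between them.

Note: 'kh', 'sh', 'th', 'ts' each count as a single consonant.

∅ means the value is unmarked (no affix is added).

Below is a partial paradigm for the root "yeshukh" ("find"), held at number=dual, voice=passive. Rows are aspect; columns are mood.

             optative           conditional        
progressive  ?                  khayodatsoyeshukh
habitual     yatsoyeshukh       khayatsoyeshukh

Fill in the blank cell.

Attach number dual tso- → tsoyeshukh.
Attach aspect progressive od- → odtsoyeshukh.
voice = passive: zero marking, form stays odtsoyeshukh.
Attach mood optative y- → yodtsoyeshukh.
Vowel harmony: no change.
Apply epenthesis: yodtsoyeshukh → yodatsoyeshukh.

yodatsoyeshukh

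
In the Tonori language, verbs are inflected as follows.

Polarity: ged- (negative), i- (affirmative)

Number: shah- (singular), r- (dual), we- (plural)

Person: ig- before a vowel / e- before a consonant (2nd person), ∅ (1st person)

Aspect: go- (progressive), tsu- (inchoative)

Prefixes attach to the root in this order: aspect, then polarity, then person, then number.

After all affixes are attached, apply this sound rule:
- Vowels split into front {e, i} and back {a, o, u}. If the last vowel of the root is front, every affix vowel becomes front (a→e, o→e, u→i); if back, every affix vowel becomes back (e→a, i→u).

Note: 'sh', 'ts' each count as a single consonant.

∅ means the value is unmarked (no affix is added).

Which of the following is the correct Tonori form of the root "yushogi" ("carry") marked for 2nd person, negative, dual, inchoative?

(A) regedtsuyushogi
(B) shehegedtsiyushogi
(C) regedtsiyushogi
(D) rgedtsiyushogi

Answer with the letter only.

C

Attach aspect inchoative tsu- → tsuyushogi.
Attach polarity negative ged- → gedtsuyushogi.
Attach person 2nd person e- (before consonant 'g') → egedtsuyushogi.
Attach number dual r- → regedtsuyushogi.
Apply vowel harmony: regedtsuyushogi → regedtsiyushogi.
So the correct form is regedtsiyushogi, option (C).
(B) shehegedtsiyushogi is wrong: it uses singular instead of dual for number.
(A) regedtsuyushogi is wrong: it fails to apply the sound rule(s).
(D) rgedtsiyushogi is wrong: it uses 1st person instead of 2nd person for person.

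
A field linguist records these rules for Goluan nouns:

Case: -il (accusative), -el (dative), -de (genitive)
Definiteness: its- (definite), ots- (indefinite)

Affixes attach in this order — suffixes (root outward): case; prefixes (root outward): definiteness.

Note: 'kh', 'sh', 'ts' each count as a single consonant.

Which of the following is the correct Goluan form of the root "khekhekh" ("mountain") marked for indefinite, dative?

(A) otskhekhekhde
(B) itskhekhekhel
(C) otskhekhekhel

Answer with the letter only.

Attach definiteness indefinite ots- → otskhekhekh.
Attach case dative -el → otskhekhekhel.
So the correct form is otskhekhekhel, option (C).
(A) otskhekhekhde is wrong: it uses genitive instead of dative for case.
(B) itskhekhekhel is wrong: it uses definite instead of indefinite for definiteness.

C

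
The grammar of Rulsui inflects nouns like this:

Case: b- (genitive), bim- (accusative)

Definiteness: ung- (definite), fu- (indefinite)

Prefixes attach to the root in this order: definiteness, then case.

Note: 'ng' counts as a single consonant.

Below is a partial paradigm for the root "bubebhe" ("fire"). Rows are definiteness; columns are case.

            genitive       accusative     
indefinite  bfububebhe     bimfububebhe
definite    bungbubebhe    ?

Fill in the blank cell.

bimungbubebhe

Attach definiteness definite ung- → ungbubebhe.
Attach case accusative bim- → bimungbubebhe.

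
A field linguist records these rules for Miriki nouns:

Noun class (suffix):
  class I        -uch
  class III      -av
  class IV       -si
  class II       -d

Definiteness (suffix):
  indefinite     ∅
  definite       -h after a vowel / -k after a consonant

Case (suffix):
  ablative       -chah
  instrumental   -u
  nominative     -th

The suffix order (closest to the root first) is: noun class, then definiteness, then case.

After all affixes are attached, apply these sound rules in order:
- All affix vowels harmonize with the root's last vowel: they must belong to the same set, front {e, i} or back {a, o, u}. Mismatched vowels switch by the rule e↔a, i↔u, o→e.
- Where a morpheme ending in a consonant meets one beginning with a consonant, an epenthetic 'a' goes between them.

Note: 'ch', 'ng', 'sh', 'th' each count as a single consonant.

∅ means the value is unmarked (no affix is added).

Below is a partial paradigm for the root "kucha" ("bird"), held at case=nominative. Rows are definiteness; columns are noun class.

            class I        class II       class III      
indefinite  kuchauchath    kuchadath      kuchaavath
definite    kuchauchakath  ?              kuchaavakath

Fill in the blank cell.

Attach noun class class II -d → kuchad.
Attach definiteness definite -k (after consonant 'd') → kuchadk.
Attach case nominative -th → kuchadkth.
Vowel harmony: no change.
Apply epenthesis: kuchadkth → kuchadakath.

kuchadakath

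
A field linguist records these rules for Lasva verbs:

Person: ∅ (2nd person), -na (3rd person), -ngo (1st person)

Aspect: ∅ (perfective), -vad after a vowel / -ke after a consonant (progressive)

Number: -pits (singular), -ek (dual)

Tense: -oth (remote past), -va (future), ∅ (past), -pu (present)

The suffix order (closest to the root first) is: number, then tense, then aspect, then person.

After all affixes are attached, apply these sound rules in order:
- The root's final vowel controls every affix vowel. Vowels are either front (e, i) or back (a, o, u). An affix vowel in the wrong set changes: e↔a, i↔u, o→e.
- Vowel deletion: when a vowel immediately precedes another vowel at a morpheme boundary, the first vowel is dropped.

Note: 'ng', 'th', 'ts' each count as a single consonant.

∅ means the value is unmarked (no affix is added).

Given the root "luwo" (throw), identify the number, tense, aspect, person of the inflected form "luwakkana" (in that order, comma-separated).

dual, past, progressive, 3rd person

Segment: luwo-ek-ke-na.
number: -ek → dual.
tense: ∅ → past.
aspect: -vad/ke → progressive.
person: -na → 3rd person.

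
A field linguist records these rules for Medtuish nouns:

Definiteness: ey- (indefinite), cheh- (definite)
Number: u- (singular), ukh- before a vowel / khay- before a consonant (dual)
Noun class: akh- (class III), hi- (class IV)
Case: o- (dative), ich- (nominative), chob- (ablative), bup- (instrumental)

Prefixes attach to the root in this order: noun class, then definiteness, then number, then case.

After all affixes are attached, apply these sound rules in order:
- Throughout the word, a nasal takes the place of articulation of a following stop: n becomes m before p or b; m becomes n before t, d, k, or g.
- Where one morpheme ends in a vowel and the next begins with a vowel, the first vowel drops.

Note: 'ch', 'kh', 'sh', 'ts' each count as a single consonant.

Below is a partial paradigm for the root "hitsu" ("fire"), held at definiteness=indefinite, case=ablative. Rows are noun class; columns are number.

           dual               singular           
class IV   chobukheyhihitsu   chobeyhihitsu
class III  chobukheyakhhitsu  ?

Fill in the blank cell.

chobeyakhhitsu

Attach noun class class III akh- → akhhitsu.
Attach definiteness indefinite ey- → eyakhhitsu.
Attach number singular u- → ueyakhhitsu.
Attach case ablative chob- → chobueyakhhitsu.
Nasal assimilation: no change.
Apply vowel deletion: chobueyakhhitsu → chobeyakhhitsu.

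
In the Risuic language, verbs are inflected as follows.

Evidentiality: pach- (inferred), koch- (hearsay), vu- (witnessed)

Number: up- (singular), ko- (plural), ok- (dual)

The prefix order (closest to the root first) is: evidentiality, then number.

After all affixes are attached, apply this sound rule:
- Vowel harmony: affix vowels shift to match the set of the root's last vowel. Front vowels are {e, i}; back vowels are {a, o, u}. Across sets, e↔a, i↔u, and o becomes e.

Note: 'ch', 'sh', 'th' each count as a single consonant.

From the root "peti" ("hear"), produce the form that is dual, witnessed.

ekvipeti

Attach evidentiality witnessed vu- → vupeti.
Attach number dual ok- → okvupeti.
Apply vowel harmony: okvupeti → ekvipeti.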